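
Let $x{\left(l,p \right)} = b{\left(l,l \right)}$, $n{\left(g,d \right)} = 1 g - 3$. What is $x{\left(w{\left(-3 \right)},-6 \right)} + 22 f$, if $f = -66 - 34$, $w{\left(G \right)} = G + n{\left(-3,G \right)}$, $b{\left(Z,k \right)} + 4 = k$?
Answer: $-2213$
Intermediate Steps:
$n{\left(g,d \right)} = -3 + g$ ($n{\left(g,d \right)} = g - 3 = -3 + g$)
$b{\left(Z,k \right)} = -4 + k$
$w{\left(G \right)} = -6 + G$ ($w{\left(G \right)} = G - 6 = -6 + G$)
$f = -100$ ($f = -66 - 34 = -100$)
$x{\left(l,p \right)} = -4 + l$
$x{\left(w{\left(-3 \right)},-6 \right)} + 22 f = \left(-4 - 9\right) + 22 \left(-100\right) = \left(-4 - 9\right) - 2200 = -13 - 2200 = -2213$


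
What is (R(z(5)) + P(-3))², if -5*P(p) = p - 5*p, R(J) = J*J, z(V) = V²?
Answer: 9690769/25 ≈ 3.8763e+5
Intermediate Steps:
R(J) = J²
P(p) = 4*p/5 (P(p) = -(p - 5*p)/5 = -(-4)*p/5 = 4*p/5)
(R(z(5)) + P(-3))² = ((5²)² + (⅘)*(-3))² = (25² - 12/5)² = (625 - 12/5)² = (3113/5)² = 9690769/25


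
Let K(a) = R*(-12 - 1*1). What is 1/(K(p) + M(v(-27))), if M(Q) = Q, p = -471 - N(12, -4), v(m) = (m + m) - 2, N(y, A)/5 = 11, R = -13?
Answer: 1/113 ≈ 0.0088496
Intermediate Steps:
N(y, A) = 55 (N(y, A) = 5*11 = 55)
v(m) = -2 + 2*m (v(m) = 2*m - 2 = -2 + 2*m)
p = -526 (p = -471 - 1*55 = -471 - 55 = -526)
K(a) = 169 (K(a) = -13*(-12 - 1*1) = -13*(-12 - 1) = -13*(-13) = 169)
1/(K(p) + M(v(-27))) = 1/(169 + (-2 + 2*(-27))) = 1/(169 + (-2 - 54)) = 1/(169 - 56) = 1/113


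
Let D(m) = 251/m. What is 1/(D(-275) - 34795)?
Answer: -275/9568876 ≈ -2.8739e-5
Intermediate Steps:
1/(D(-275) - 34795) = 1/(251/(-275) - 34795) = 1/(251*(-1/275) - 34795) = 1/(-251/275 - 34795) = 1/(-9568876/275) = -275/9568876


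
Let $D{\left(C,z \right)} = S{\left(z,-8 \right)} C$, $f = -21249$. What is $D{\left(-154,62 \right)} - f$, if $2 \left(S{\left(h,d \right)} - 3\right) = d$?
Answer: $21403$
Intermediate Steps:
$S{\left(h,d \right)} = 3 + \frac{d}{2}$
$D{\left(C,z \right)} = - C$ ($D{\left(C,z \right)} = \left(3 + \frac{1}{2} \left(-8\right)\right) C = \left(3 - 4\right) C = - C$)
$D{\left(-154,62 \right)} - f = \left(-1\right) \left(-154\right) - -21249 = 154 + 21249 = 21403$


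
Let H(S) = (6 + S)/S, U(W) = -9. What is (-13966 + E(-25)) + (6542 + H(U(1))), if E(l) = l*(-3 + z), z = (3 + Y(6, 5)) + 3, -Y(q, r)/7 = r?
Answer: -19871/3 ≈ -6623.7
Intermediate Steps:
Y(q, r) = -7*r
z = -29 (z = (3 - 7*5) + 3 = (3 - 35) + 3 = -32 + 3 = -29)
H(S) = (6 + S)/S
E(l) = -32*l (E(l) = l*(-3 - 29) = l*(-32) = -32*l)
(-13966 + E(-25)) + (6542 + H(U(1))) = (-13966 - 32*(-25)) + (6542 + (6 - 9)/(-9)) = (-13966 + 800) + (6542 - ⅑*(-3)) = -13166 + (6542 + ⅓) = -13166 + 19627/3 = -19871/3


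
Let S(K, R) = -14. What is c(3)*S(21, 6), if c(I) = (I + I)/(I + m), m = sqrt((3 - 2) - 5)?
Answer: -252/13 + 168*I/13 ≈ -19.385 + 12.923*I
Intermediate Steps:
m = 2*I (m = sqrt(1 - 5) = sqrt(-4) = 2*I ≈ 2.0*I)
c(I) = 2*I/(I + 2*I) (c(I) = (I + I)/(I + 2*I) = (2*I)/(I + 2*I) = 2*I/(I + 2*I))
c(3)*S(21, 6) = (2*3/(3 + 2*I))*(-14) = (2*3*((3 - 2*I)/13))*(-14) = (18/13 - 12*I/13)*(-14) = -252/13 + 168*I/13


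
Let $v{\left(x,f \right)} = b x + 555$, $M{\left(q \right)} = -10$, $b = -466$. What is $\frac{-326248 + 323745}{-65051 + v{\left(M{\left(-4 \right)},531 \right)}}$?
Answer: $\frac{2503}{59836} \approx 0.041831$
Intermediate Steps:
$v{\left(x,f \right)} = 555 - 466 x$ ($v{\left(x,f \right)} = - 466 x + 555 = 555 - 466 x$)
$\frac{-326248 + 323745}{-65051 + v{\left(M{\left(-4 \right)},531 \right)}} = \frac{-326248 + 323745}{-65051 + \left(555 - -4660\right)} = - \frac{2503}{-65051 + \left(555 + 4660\right)} = - \frac{2503}{-65051 + 5215} = - \frac{2503}{-59836} = \left(-2503\right) \left(- \frac{1}{59836}\right) = \frac{2503}{59836}$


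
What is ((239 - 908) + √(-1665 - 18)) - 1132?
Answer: -1801 + 3*I*√187 ≈ -1801.0 + 41.024*I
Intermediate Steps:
((239 - 908) + √(-1665 - 18)) - 1132 = (-669 + √(-1683)) - 1132 = (-669 + 3*I*√187) - 1132 = -1801 + 3*I*√187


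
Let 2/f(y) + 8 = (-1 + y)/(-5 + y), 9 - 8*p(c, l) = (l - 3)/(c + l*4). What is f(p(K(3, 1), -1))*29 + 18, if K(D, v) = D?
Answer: 2956/277 ≈ 10.671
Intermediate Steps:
p(c, l) = 9/8 - (-3 + l)/(8*(c + 4*l)) (p(c, l) = 9/8 - (l - 3)/(8*(c + l*4)) = 9/8 - (-3 + l)/(8*(c + 4*l)))
f(y) = 2/(-8 + (-1 + y)/(-5 + y))
f(p(K(3, 1), -1))*29 + 18 = (2*(5 - (3 + 9*3 + 35*(-1))/(8*(3 + 4*(-1))))/(-39 + 7*((3 + 9*3 + 35*(-1))/(8*(3 + 4*(-1))))))*29 + 18 = (2*(5 - (3 + 27 - 35)/(8*(3 - 4)))/(-39 + 7*((3 + 27 - 35)/(8*(3 - 4)))))*29 + 18 = (2*(5 - (-5)/(8*(-1)))/(-39 + 7*((⅛)*(-5)/(-1))))*29 + 18 = (2*(5 - (-1)*(-5)/8)/(-39 + 7*((⅛)*(-1)*(-5))))*29 + 18 = (2*(5 - 1*5/8)/(-39 + 7*(5/8)))*29 + 18 = (2*(5 - 5/8)/(-39 + 35/8))*29 + 18 = (2*(35/8)/(-277/8))*29 + 18 = (2*(-8/277)*(35/8))*29 + 18 = -70/277*29 + 18 = -2030/277 + 18 = 2956/277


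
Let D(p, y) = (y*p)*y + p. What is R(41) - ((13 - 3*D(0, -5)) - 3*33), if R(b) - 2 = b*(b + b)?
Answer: 3450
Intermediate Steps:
R(b) = 2 + 2*b² (R(b) = 2 + b*(b + b) = 2 + b*(2*b) = 2 + 2*b²)
D(p, y) = p + p*y² (D(p, y) = (p*y)*y + p = p*y² + p = p + p*y²)
R(41) - ((13 - 3*D(0, -5)) - 3*33) = (2 + 2*41²) - ((13 - 0*(1 + (-5)²)) - 3*33) = (2 + 2*1681) - ((13 - 0*(1 + 25)) - 99) = (2 + 3362) - ((13 - 0*26) - 99) = 3364 - ((13 - 3*0) - 99) = 3364 - ((13 + 0) - 99) = 3364 - (13 - 99) = 3364 - 1*(-86) = 3364 + 86 = 3450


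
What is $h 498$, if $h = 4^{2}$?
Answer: $7968$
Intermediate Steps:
$h = 16$
$h 498 = 16 \cdot 498 = 7968$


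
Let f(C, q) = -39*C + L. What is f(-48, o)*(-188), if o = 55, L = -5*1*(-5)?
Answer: -356636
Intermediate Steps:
L = 25 (L = -5*(-5) = 25)
f(C, q) = 25 - 39*C (f(C, q) = -39*C + 25 = 25 - 39*C)
f(-48, o)*(-188) = (25 - 39*(-48))*(-188) = (25 + 1872)*(-188) = 1897*(-188) = -356636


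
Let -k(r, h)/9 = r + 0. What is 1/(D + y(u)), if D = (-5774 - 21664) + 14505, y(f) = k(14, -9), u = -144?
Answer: -1/13059 ≈ -7.6576e-5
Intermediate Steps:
k(r, h) = -9*r (k(r, h) = -9*(r + 0) = -9*r)
y(f) = -126 (y(f) = -9*14 = -126)
D = -12933 (D = -27438 + 14505 = -12933)
1/(D + y(u)) = 1/(-12933 - 126) = 1/(-13059) = -1/13059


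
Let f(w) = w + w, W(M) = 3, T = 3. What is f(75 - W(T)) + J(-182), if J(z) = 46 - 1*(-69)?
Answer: 259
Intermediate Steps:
f(w) = 2*w
J(z) = 115 (J(z) = 46 + 69 = 115)
f(75 - W(T)) + J(-182) = 2*(75 - 1*3) + 115 = 2*(75 - 3) + 115 = 2*72 + 115 = 144 + 115 = 259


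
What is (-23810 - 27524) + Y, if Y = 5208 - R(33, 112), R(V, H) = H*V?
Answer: -49822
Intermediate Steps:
Y = 1512 (Y = 5208 - 112*33 = 5208 - 1*3696 = 5208 - 3696 = 1512)
(-23810 - 27524) + Y = (-23810 - 27524) + 1512 = -51334 + 1512 = -49822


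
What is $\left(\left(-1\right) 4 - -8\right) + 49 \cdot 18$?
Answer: $886$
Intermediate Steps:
$\left(\left(-1\right) 4 - -8\right) + 49 \cdot 18 = \left(-4 + 8\right) + 882 = 4 + 882 = 886$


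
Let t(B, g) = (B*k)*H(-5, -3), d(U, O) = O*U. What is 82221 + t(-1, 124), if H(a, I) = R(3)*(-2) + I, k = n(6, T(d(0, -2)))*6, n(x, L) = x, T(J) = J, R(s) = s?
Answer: 82545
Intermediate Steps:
k = 36 (k = 6*6 = 36)
H(a, I) = -6 + I (H(a, I) = 3*(-2) + I = -6 + I)
t(B, g) = -324*B (t(B, g) = (B*36)*(-6 - 3) = (36*B)*(-9) = -324*B)
82221 + t(-1, 124) = 82221 - 324*(-1) = 82221 + 324 = 82545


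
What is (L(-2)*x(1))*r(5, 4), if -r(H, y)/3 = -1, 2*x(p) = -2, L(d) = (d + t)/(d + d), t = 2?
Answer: 0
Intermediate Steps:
L(d) = (2 + d)/(2*d) (L(d) = (d + 2)/(d + d) = (2 + d)/((2*d)) = (2 + d)*(1/(2*d)) = (2 + d)/(2*d))
x(p) = -1 (x(p) = (½)*(-2) = -1)
r(H, y) = 3 (r(H, y) = -3*(-1) = 3)
(L(-2)*x(1))*r(5, 4) = (((½)*(2 - 2)/(-2))*(-1))*3 = (((½)*(-½)*0)*(-1))*3 = (0*(-1))*3 = 0*3 = 0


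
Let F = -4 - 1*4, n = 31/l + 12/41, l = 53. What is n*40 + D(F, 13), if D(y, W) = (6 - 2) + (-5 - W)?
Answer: 45858/2173 ≈ 21.104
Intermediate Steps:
n = 1907/2173 (n = 31/53 + 12/41 = 1907/2173 ≈ 0.87759)
F = -8 (F = -4 - 4 = -8)
D(y, W) = -1 - W (D(y, W) = 4 + (-5 - W) = -1 - W)
n*40 + D(F, 13) = (1907/2173)*40 + (-1 - 1*13) = 76280/2173 + (-1 - 13) = 76280/2173 - 14 = 45858/2173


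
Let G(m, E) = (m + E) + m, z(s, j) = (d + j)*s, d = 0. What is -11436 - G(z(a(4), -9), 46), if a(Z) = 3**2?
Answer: -11320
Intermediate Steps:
a(Z) = 9
z(s, j) = j*s (z(s, j) = (0 + j)*s = j*s)
G(m, E) = E + 2*m (G(m, E) = (E + m) + m = E + 2*m)
-11436 - G(z(a(4), -9), 46) = -11436 - (46 + 2*(-9*9)) = -11436 - (46 + 2*(-81)) = -11436 - (46 - 162) = -11436 - 1*(-116) = -11436 + 116 = -11320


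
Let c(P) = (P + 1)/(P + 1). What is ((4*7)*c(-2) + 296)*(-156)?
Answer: -50544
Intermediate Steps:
c(P) = 1 (c(P) = (1 + P)/(1 + P) = 1)
((4*7)*c(-2) + 296)*(-156) = ((4*7)*1 + 296)*(-156) = (28*1 + 296)*(-156) = (28 + 296)*(-156) = 324*(-156) = -50544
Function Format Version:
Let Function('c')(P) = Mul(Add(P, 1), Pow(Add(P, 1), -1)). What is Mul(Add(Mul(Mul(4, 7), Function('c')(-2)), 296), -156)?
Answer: -50544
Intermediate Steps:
Function('c')(P) = 1 (Function('c')(P) = Mul(Add(1, P), Pow(Add(1, P), -1)) = 1)
Mul(Add(Mul(Mul(4, 7), Function('c')(-2)), 296), -156) = Mul(Add(Mul(Mul(4, 7), 1), 296), -156) = Mul(Add(Mul(28, 1), 296), -156) = Mul(Add(28, 296), -156) = Mul(324, -156) = -50544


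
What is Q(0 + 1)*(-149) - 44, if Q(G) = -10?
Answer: 1446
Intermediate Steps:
Q(0 + 1)*(-149) - 44 = -10*(-149) - 44 = 1490 - 44 = 1446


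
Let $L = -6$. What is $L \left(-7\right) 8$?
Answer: $336$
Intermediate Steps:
$L \left(-7\right) 8 = \left(-6\right) \left(-7\right) 8 = 42 \cdot 8 = 336$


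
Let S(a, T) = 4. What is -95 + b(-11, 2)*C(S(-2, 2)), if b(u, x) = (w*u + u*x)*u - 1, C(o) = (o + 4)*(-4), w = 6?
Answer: -31039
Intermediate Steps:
C(o) = -16 - 4*o (C(o) = (4 + o)*(-4) = -16 - 4*o)
b(u, x) = -1 + u*(6*u + u*x) (b(u, x) = (6*u + u*x)*u - 1 = u*(6*u + u*x) - 1 = -1 + u*(6*u + u*x))
-95 + b(-11, 2)*C(S(-2, 2)) = -95 + (-1 + 6*(-11)² + 2*(-11)²)*(-16 - 4*4) = -95 + (-1 + 6*121 + 2*121)*(-16 - 16) = -95 + (-1 + 726 + 242)*(-32) = -95 + 967*(-32) = -95 - 30944 = -31039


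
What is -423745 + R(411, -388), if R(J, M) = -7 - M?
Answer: -423364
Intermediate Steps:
-423745 + R(411, -388) = -423745 + (-7 - 1*(-388)) = -423745 + (-7 + 388) = -423745 + 381 = -423364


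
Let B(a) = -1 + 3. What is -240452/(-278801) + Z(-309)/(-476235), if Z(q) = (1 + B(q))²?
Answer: 12723238779/14752754915 ≈ 0.86243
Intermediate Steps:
B(a) = 2
Z(q) = 9 (Z(q) = (1 + 2)² = 3² = 9)
-240452/(-278801) + Z(-309)/(-476235) = -240452/(-278801) + 9/(-476235) = -240452*(-1/278801) + 9*(-1/476235) = 240452/278801 - 1/52915 = 12723238779/14752754915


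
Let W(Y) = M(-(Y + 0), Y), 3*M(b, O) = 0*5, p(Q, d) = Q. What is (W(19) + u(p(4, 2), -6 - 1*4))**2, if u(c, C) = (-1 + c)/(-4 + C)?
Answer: 9/196 ≈ 0.045918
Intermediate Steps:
M(b, O) = 0 (M(b, O) = (0*5)/3 = (1/3)*0 = 0)
W(Y) = 0
u(c, C) = (-1 + c)/(-4 + C)
(W(19) + u(p(4, 2), -6 - 1*4))**2 = (0 + (-1 + 4)/(-4 + (-6 - 1*4)))**2 = (0 + 3/(-4 + (-6 - 4)))**2 = (0 + 3/(-4 - 10))**2 = (0 + 3/(-14))**2 = (0 - 1/14*3)**2 = (0 - 3/14)**2 = (-3/14)**2 = 9/196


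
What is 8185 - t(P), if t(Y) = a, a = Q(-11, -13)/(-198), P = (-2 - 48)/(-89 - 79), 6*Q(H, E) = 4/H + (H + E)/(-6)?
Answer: 26740405/3267 ≈ 8185.0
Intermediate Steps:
Q(H, E) = -E/36 - H/36 + 2/(3*H) (Q(H, E) = (4/H + (H + E)/(-6))/6 = (4/H + (E + H)*(-⅙))/6 = (4/H + (-E/6 - H/6))/6 = (4/H - E/6 - H/6)/6 = -E/36 - H/36 + 2/(3*H))
P = 25/84 (P = -50/(-168) = -50*(-1/168) = 25/84 ≈ 0.29762)
a = -10/3267 (a = ((1/36)*(24 - 1*(-11)*(-13 - 11))/(-11))/(-198) = ((1/36)*(-1/11)*(24 - 1*(-11)*(-24)))*(-1/198) = ((1/36)*(-1/11)*(24 - 264))*(-1/198) = ((1/36)*(-1/11)*(-240))*(-1/198) = (20/33)*(-1/198) = -10/3267 ≈ -0.0030609)
t(Y) = -10/3267
8185 - t(P) = 8185 - 1*(-10/3267) = 8185 + 10/3267 = 26740405/3267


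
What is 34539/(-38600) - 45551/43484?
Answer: -815040619/419620600 ≈ -1.9423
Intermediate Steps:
34539/(-38600) - 45551/43484 = 34539*(-1/38600) - 45551*1/43484 = -34539/38600 - 45551/43484 = -815040619/419620600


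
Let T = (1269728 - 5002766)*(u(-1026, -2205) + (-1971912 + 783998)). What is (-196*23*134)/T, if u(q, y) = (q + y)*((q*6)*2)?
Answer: 6566/1565934699087 ≈ 4.1930e-9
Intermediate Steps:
u(q, y) = 12*q*(q + y) (u(q, y) = (q + y)*((6*q)*2) = (q + y)*(12*q) = 12*q*(q + y))
T = -144065992316004 (T = (1269728 - 5002766)*(12*(-1026)*(-1026 - 2205) + (-1971912 + 783998)) = -3733038*(12*(-1026)*(-3231) - 1187914) = -3733038*(39780072 - 1187914) = -3733038*38592158 = -144065992316004)
(-196*23*134)/T = (-196*23*134)/(-144065992316004) = -4508*134*(-1/144065992316004) = -604072*(-1/144065992316004) = 6566/1565934699087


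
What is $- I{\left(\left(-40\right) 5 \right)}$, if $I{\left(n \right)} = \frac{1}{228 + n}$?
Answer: $- \frac{1}{28} \approx -0.035714$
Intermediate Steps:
$- I{\left(\left(-40\right) 5 \right)} = - \frac{1}{228 - 200} = - \frac{1}{28}$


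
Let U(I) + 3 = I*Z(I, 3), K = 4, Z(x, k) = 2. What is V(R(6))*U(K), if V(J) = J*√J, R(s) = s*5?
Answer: 150*√30 ≈ 821.58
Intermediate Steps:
R(s) = 5*s
U(I) = -3 + 2*I (U(I) = -3 + I*2 = -3 + 2*I)
V(J) = J^(3/2)
V(R(6))*U(K) = (5*6)^(3/2)*(-3 + 2*4) = 30^(3/2)*(-3 + 8) = (30*√30)*5 = 150*√30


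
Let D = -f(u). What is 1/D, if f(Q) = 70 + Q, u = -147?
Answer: 1/77 ≈ 0.012987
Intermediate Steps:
D = 77 (D = -(70 - 147) = -1*(-77) = 77)
1/D = 1/77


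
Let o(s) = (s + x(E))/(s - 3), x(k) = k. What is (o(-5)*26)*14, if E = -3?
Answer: 364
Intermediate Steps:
o(s) = 1 (o(s) = (s - 3)/(s - 3) = (-3 + s)/(-3 + s) = 1)
(o(-5)*26)*14 = (1*26)*14 = 26*14 = 364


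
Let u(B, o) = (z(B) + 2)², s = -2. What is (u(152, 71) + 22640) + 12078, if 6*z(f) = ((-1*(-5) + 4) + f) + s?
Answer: 142121/4 ≈ 35530.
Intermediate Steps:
z(f) = 7/6 + f/6 (z(f) = (((-1*(-5) + 4) + f) - 2)/6 = (((5 + 4) + f) - 2)/6 = ((9 + f) - 2)/6 = (7 + f)/6 = 7/6 + f/6)
u(B, o) = (19/6 + B/6)² (u(B, o) = ((7/6 + B/6) + 2)² = (19/6 + B/6)²)
(u(152, 71) + 22640) + 12078 = ((19 + 152)²/36 + 22640) + 12078 = ((1/36)*171² + 22640) + 12078 = ((1/36)*29241 + 22640) + 12078 = (3249/4 + 22640) + 12078 = 93809/4 + 12078 = 142121/4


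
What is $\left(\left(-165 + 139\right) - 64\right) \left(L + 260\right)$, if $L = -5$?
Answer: $-22950$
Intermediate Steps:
$\left(\left(-165 + 139\right) - 64\right) \left(L + 260\right) = \left(\left(-165 + 139\right) - 64\right) \left(-5 + 260\right) = \left(-26 - 64\right) 255 = \left(-90\right) 255 = -22950$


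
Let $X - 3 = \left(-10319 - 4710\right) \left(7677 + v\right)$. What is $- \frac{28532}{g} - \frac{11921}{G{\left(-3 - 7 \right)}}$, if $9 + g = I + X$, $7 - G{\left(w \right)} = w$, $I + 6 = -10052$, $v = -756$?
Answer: $- \frac{1240090754889}{1768438141} \approx -701.24$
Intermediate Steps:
$I = -10058$ ($I = -6 - 10052 = -10058$)
$X = -104015706$ ($X = 3 + \left(-10319 - 4710\right) \left(7677 - 756\right) = 3 - 104015709 = -104015706$)
$G{\left(w \right)} = 7 - w$
$g = -104025773$ ($g = -9 - 104025764 = -104025773$)
$- \frac{28532}{g} - \frac{11921}{G{\left(-3 - 7 \right)}} = - \frac{28532}{-104025773} - \frac{11921}{7 - \left(-3 - 7\right)} = \left(-28532\right) \left(- \frac{1}{104025773}\right) - \frac{11921}{7 - \left(-3 - 7\right)} = \frac{28532}{104025773} - \frac{11921}{7 - -10} = \frac{28532}{104025773} - \frac{11921}{7 + 10} = \frac{28532}{104025773} - \frac{11921}{17} = - \frac{1240090754889}{1768438141}$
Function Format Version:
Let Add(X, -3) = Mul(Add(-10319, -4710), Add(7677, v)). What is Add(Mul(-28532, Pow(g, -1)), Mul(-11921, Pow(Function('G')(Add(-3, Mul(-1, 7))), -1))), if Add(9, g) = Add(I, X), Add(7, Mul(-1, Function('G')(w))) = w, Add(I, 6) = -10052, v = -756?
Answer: Rational(-1240090754889, 1768438141) ≈ -701.24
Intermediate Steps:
I = -10058 (I = Add(-6, -10052) = -10058)
X = -104015706 (X = Add(3, Mul(Add(-10319, -4710), Add(7677, -756))) = Add(3, Mul(-15029, 6921)) = Add(3, -104015709) = -104015706)
Function('G')(w) = Add(7, Mul(-1, w))
g = -104025773 (g = Add(-9, Add(-10058, -104015706)) = Add(-9, -104025764) = -104025773)
Add(Mul(-28532, Pow(g, -1)), Mul(-11921, Pow(Function('G')(Add(-3, Mul(-1, 7))), -1))) = Add(Mul(-28532, Pow(-104025773, -1)), Mul(-11921, Pow(Add(7, Mul(-1, Add(-3, Mul(-1, 7)))), -1))) = Add(Mul(-28532, Rational(-1, 104025773)), Mul(-11921, Pow(Add(7, Mul(-1, Add(-3, -7))), -1))) = Add(Rational(28532, 104025773), Mul(-11921, Pow(Add(7, Mul(-1, -10)), -1))) = Add(Rational(28532, 104025773), Mul(-11921, Pow(Add(7, 10), -1))) = Add(Rational(28532, 104025773), Mul(-11921, Pow(17, -1))) = Add(Rational(28532, 104025773), Mul(-11921, Rational(1, 17))) = Add(Rational(28532, 104025773), Rational(-11921, 17)) = Rational(-1240090754889, 1768438141)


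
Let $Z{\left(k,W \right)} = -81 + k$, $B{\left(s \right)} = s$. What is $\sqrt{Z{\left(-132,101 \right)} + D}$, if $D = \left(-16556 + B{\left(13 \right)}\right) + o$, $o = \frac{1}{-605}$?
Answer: $\frac{i \sqrt{50686905}}{55} \approx 129.45 i$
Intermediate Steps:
$o = - \frac{1}{605} \approx -0.0016529$
$D = - \frac{10008516}{605}$ ($D = \left(-16556 + 13\right) - \frac{1}{605} = -16543 - \frac{1}{605} = - \frac{10008516}{605} \approx -16543.0$)
$\sqrt{Z{\left(-132,101 \right)} + D} = \sqrt{\left(-81 - 132\right) - \frac{10008516}{605}} = \sqrt{-213 - \frac{10008516}{605}} = \sqrt{- \frac{10137381}{605}} = \frac{i \sqrt{50686905}}{55}$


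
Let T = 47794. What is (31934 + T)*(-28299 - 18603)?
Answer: -3739402656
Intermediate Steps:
(31934 + T)*(-28299 - 18603) = (31934 + 47794)*(-28299 - 18603) = 79728*(-46902) = -3739402656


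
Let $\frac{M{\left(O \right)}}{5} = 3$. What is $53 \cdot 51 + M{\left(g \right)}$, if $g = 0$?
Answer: $2718$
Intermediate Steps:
$M{\left(O \right)} = 15$ ($M{\left(O \right)} = 5 \cdot 3 = 15$)
$53 \cdot 51 + M{\left(g \right)} = 53 \cdot 51 + 15 = 2703 + 15 = 2718$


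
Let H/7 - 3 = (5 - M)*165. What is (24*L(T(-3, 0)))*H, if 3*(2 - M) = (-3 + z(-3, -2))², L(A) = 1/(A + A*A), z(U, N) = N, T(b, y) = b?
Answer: 52444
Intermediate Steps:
L(A) = 1/(A + A²)
M = -19/3 (M = 2 - (-3 - 2)²/3 = 2 - ⅓*(-5)² = 2 - ⅓*25 = 2 - 25/3 = -19/3 ≈ -6.3333)
H = 13111 (H = 21 + 7*((5 - 1*(-19/3))*165) = 21 + 7*((5 + 19/3)*165) = 21 + 7*((34/3)*165) = 21 + 7*1870 = 21 + 13090 = 13111)
(24*L(T(-3, 0)))*H = (24*(1/((-3)*(1 - 3))))*13111 = (24*(-⅓/(-2)))*13111 = (24*(-⅓*(-½)))*13111 = (24*(⅙))*13111 = 4*13111 = 52444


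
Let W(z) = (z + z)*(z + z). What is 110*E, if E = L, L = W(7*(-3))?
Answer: 194040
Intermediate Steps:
W(z) = 4*z**2 (W(z) = (2*z)*(2*z) = 4*z**2)
L = 1764 (L = 4*(7*(-3))**2 = 4*(-21)**2 = 4*441 = 1764)
E = 1764
110*E = 110*1764 = 194040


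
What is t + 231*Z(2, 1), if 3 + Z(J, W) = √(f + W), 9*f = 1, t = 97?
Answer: -596 + 77*√10 ≈ -352.50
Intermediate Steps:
f = ⅑ (f = (⅑)*1 = ⅑ ≈ 0.11111)
Z(J, W) = -3 + √(⅑ + W)
t + 231*Z(2, 1) = 97 + 231*(-3 + √(1 + 9*1)/3) = 97 + 231*(-3 + √(1 + 9)/3) = 97 + 231*(-3 + √10/3) = 97 + (-693 + 77*√10) = -596 + 77*√10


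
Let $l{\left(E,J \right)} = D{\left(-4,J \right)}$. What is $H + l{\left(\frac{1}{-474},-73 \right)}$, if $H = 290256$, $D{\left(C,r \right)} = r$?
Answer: $290183$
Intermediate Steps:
$l{\left(E,J \right)} = J$
$H + l{\left(\frac{1}{-474},-73 \right)} = 290256 - 73 = 290183$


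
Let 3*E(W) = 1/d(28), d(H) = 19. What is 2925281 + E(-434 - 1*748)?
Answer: 166741018/57 ≈ 2.9253e+6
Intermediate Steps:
E(W) = 1/57 (E(W) = (1/3)/19 = (1/3)*(1/19) = 1/57)
2925281 + E(-434 - 1*748) = 2925281 + 1/57 = 166741018/57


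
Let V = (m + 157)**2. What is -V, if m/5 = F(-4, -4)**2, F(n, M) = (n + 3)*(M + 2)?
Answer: -31329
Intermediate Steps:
F(n, M) = (2 + M)*(3 + n) (F(n, M) = (3 + n)*(2 + M) = (2 + M)*(3 + n))
m = 20 (m = 5*(6 + 2*(-4) + 3*(-4) - 4*(-4))**2 = 5*(6 - 8 - 12 + 16)**2 = 5*2**2 = 5*4 = 20)
V = 31329 (V = (20 + 157)**2 = 177**2 = 31329)
-V = -1*31329 = -31329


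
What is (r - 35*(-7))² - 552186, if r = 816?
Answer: 573535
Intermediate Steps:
(r - 35*(-7))² - 552186 = (816 - 35*(-7))² - 552186 = (816 + 245)² - 552186 = 1061² - 552186 = 1125721 - 552186 = 573535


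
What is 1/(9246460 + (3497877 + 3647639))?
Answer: 1/16391976 ≈ 6.1005e-8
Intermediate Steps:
1/(9246460 + (3497877 + 3647639)) = 1/(9246460 + 7145516) = 1/16391976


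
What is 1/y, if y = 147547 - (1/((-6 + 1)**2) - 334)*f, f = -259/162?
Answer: 1350/198467653 ≈ 6.8021e-6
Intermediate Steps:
f = -259/162 (f = -259*1/162 = -259/162 ≈ -1.5988)
y = 198467653/1350 (y = 147547 - (1/((-6 + 1)**2) - 334)*(-259)/162 = 147547 - (1/((-5)**2) - 334)*(-259)/162 = 147547 - (1/25 - 334)*(-259)/162 = 147547 - (-8349)*(-259)/(25*162) = 147547 - 1*720797/1350 = 147547 - 720797/1350 = 198467653/1350 ≈ 1.4701e+5)
1/y = 1/(198467653/1350) = 1350/198467653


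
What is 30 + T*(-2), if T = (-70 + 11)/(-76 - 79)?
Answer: 4532/155 ≈ 29.239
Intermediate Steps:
T = 59/155 (T = -59/(-155) = -59*(-1/155) = 59/155 ≈ 0.38065)
30 + T*(-2) = 30 + (59/155)*(-2) = 30 - 118/155 = 4532/155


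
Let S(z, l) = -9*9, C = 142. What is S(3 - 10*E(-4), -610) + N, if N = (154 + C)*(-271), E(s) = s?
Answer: -80297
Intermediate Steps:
N = -80216 (N = (154 + 142)*(-271) = 296*(-271) = -80216)
S(z, l) = -81
S(3 - 10*E(-4), -610) + N = -81 - 80216 = -80297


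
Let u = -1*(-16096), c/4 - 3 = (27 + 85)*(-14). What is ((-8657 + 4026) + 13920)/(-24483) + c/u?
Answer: -75694831/98519592 ≈ -0.76832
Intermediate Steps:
c = -6260 (c = 12 + 4*((27 + 85)*(-14)) = 12 + 4*(112*(-14)) = 12 + 4*(-1568) = 12 - 6272 = -6260)
u = 16096
((-8657 + 4026) + 13920)/(-24483) + c/u = ((-8657 + 4026) + 13920)/(-24483) - 6260/16096 = (-4631 + 13920)*(-1/24483) - 6260*1/16096 = 9289*(-1/24483) - 1565/4024 = -9289/24483 - 1565/4024 = -75694831/98519592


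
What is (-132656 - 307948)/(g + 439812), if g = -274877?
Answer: -440604/164935 ≈ -2.6714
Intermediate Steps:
(-132656 - 307948)/(g + 439812) = (-132656 - 307948)/(-274877 + 439812) = -440604/164935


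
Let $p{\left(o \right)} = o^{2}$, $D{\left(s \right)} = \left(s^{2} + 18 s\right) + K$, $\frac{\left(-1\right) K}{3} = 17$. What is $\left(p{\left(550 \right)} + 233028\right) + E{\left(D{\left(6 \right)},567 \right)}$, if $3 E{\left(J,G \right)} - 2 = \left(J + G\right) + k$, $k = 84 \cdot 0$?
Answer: $\frac{1607246}{3} \approx 5.3575 \cdot 10^{5}$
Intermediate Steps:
$K = -51$ ($K = \left(-3\right) 17 = -51$)
$D{\left(s \right)} = -51 + s^{2} + 18 s$ ($D{\left(s \right)} = \left(s^{2} + 18 s\right) - 51 = -51 + s^{2} + 18 s$)
$k = 0$
$E{\left(J,G \right)} = \frac{2}{3} + \frac{G}{3} + \frac{J}{3}$ ($E{\left(J,G \right)} = \frac{2}{3} + \frac{\left(J + G\right) + 0}{3} = \frac{2}{3} + \frac{\left(G + J\right) + 0}{3} = \frac{2}{3} + \frac{G + J}{3} = \frac{2}{3} + \left(\frac{G}{3} + \frac{J}{3}\right) = \frac{2}{3} + \frac{G}{3} + \frac{J}{3}$)
$\left(p{\left(550 \right)} + 233028\right) + E{\left(D{\left(6 \right)},567 \right)} = \left(550^{2} + 233028\right) + \left(\frac{2}{3} + \frac{1}{3} \cdot 567 + \frac{-51 + 6^{2} + 18 \cdot 6}{3}\right) = \left(302500 + 233028\right) + \left(\frac{2}{3} + 189 + \frac{-51 + 36 + 108}{3}\right) = 535528 + \left(\frac{2}{3} + 189 + \frac{1}{3} \cdot 93\right) = 535528 + \left(\frac{2}{3} + 189 + 31\right) = 535528 + \frac{662}{3} = \frac{1607246}{3}$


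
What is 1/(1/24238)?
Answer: 24238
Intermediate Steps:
1/(1/24238) = 24238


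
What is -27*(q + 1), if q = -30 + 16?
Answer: 351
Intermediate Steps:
q = -14
-27*(q + 1) = -27*(-14 + 1) = -27*(-13) = 351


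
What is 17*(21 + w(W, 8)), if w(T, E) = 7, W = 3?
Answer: 476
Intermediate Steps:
17*(21 + w(W, 8)) = 17*(21 + 7) = 17*28 = 476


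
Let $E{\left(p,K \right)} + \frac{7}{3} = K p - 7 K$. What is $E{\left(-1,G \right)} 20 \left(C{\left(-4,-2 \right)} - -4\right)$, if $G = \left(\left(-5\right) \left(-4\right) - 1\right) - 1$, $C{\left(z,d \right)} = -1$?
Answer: $-8780$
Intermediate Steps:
$G = 18$ ($G = \left(20 - 1\right) - 1 = 19 - 1 = 18$)
$E{\left(p,K \right)} = - \frac{7}{3} - 7 K + K p$ ($E{\left(p,K \right)} = - \frac{7}{3} + \left(K p - 7 K\right) = - \frac{7}{3} + \left(- 7 K + K p\right) = - \frac{7}{3} - 7 K + K p$)
$E{\left(-1,G \right)} 20 \left(C{\left(-4,-2 \right)} - -4\right) = \left(- \frac{7}{3} - 126 + 18 \left(-1\right)\right) 20 \left(-1 - -4\right) = \left(- \frac{7}{3} - 126 - 18\right) 20 \left(-1 + 4\right) = \left(- \frac{439}{3}\right) 20 \cdot 3 = \left(- \frac{8780}{3}\right) 3 = -8780$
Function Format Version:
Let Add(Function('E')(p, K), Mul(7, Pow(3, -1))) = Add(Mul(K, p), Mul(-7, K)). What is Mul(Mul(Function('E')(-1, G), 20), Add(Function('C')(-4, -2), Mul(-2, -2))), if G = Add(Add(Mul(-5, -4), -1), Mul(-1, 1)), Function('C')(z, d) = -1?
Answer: -8780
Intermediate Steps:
G = 18 (G = Add(Add(20, -1), -1) = Add(19, -1) = 18)
Function('E')(p, K) = Add(Rational(-7, 3), Mul(-7, K), Mul(K, p)) (Function('E')(p, K) = Add(Rational(-7, 3), Add(Mul(K, p), Mul(-7, K))) = Add(Rational(-7, 3), Add(Mul(-7, K), Mul(K, p))) = Add(Rational(-7, 3), Mul(-7, K), Mul(K, p)))
Mul(Mul(Function('E')(-1, G), 20), Add(Function('C')(-4, -2), Mul(-2, -2))) = Mul(Mul(Add(Rational(-7, 3), Mul(-7, 18), Mul(18, -1)), 20), Add(-1, Mul(-2, -2))) = Mul(Mul(Add(Rational(-7, 3), -126, -18), 20), Add(-1, 4)) = Mul(Mul(Rational(-439, 3), 20), 3) = Mul(Rational(-8780, 3), 3) = -8780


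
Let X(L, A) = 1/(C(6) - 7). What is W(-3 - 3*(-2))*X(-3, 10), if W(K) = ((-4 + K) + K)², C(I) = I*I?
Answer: 4/29 ≈ 0.13793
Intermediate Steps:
C(I) = I²
W(K) = (-4 + 2*K)²
X(L, A) = 1/29 (X(L, A) = 1/(6² - 7) = 1/(36 - 7) = 1/29)
W(-3 - 3*(-2))*X(-3, 10) = (4*(-2 + (-3 - 3*(-2)))²)*(1/29) = (4*(-2 + (-3 + 6))²)*(1/29) = (4*(-2 + 3)²)*(1/29) = (4*1²)*(1/29) = (4*1)*(1/29) = 4*(1/29) = 4/29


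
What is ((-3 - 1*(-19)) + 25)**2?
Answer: 1681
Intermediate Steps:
((-3 - 1*(-19)) + 25)**2 = ((-3 + 19) + 25)**2 = (16 + 25)**2 = 41**2 = 1681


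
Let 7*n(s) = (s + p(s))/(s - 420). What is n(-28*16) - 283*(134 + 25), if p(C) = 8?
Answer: -68350333/1519 ≈ -44997.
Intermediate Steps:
n(s) = (8 + s)/(7*(-420 + s)) (n(s) = ((s + 8)/(s - 420))/7 = ((8 + s)/(-420 + s))/7 = (8 + s)/(7*(-420 + s)))
n(-28*16) - 283*(134 + 25) = (8 - 28*16)/(7*(-420 - 28*16)) - 283*(134 + 25) = (8 - 448)/(7*(-420 - 448)) - 283*159 = (1/7)*(-440)/(-868) - 44997 = (1/7)*(-1/868)*(-440) - 44997 = 110/1519 - 44997 = -68350333/1519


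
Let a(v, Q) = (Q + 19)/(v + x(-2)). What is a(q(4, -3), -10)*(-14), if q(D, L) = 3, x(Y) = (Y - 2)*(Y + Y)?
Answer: -126/19 ≈ -6.6316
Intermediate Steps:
x(Y) = 2*Y*(-2 + Y) (x(Y) = (-2 + Y)*(2*Y) = 2*Y*(-2 + Y))
a(v, Q) = (19 + Q)/(16 + v) (a(v, Q) = (Q + 19)/(v + 2*(-2)*(-2 - 2)) = (19 + Q)/(v + 2*(-2)*(-4)) = (19 + Q)/(v + 16) = (19 + Q)/(16 + v))
a(q(4, -3), -10)*(-14) = ((19 - 10)/(16 + 3))*(-14) = (9/19)*(-14) = -126/19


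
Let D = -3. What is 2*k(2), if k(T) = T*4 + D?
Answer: 10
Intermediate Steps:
k(T) = -3 + 4*T (k(T) = T*4 - 3 = 4*T - 3 = -3 + 4*T)
2*k(2) = 2*(-3 + 4*2) = 2*(-3 + 8) = 2*5 = 10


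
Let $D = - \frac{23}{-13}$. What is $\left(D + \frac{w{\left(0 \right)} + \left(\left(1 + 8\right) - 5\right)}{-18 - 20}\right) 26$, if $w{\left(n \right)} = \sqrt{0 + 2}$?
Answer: $\frac{822}{19} - \frac{13 \sqrt{2}}{19} \approx 42.296$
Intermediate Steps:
$w{\left(n \right)} = \sqrt{2}$
$D = \frac{23}{13}$ ($D = \left(-23\right) \left(- \frac{1}{13}\right) = \frac{23}{13} \approx 1.7692$)
$\left(D + \frac{w{\left(0 \right)} + \left(\left(1 + 8\right) - 5\right)}{-18 - 20}\right) 26 = \left(\frac{23}{13} + \frac{\sqrt{2} + \left(\left(1 + 8\right) - 5\right)}{-18 - 20}\right) 26 = \left(\frac{23}{13} + \frac{\sqrt{2} + \left(9 - 5\right)}{-38}\right) 26 = \left(\frac{23}{13} + \left(\sqrt{2} + 4\right) \left(- \frac{1}{38}\right)\right) 26 = \left(\frac{23}{13} + \left(4 + \sqrt{2}\right) \left(- \frac{1}{38}\right)\right) 26 = \left(\frac{23}{13} - \left(\frac{2}{19} + \frac{\sqrt{2}}{38}\right)\right) 26 = \left(\frac{411}{247} - \frac{\sqrt{2}}{38}\right) 26 = \frac{822}{19} - \frac{13 \sqrt{2}}{19}$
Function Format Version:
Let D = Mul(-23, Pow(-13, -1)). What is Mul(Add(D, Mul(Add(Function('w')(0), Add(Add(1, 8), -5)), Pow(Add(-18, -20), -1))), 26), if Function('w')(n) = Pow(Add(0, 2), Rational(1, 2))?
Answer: Add(Rational(822, 19), Mul(Rational(-13, 19), Pow(2, Rational(1, 2)))) ≈ 42.296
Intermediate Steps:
Function('w')(n) = Pow(2, Rational(1, 2))
D = Rational(23, 13) (D = Mul(-23, Rational(-1, 13)) = Rational(23, 13) ≈ 1.7692)
Mul(Add(D, Mul(Add(Function('w')(0), Add(Add(1, 8), -5)), Pow(Add(-18, -20), -1))), 26) = Mul(Add(Rational(23, 13), Mul(Add(Pow(2, Rational(1, 2)), Add(Add(1, 8), -5)), Pow(Add(-18, -20), -1))), 26) = Mul(Add(Rational(23, 13), Mul(Add(Pow(2, Rational(1, 2)), Add(9, -5)), Pow(-38, -1))), 26) = Mul(Add(Rational(23, 13), Mul(Add(Pow(2, Rational(1, 2)), 4), Rational(-1, 38))), 26) = Mul(Add(Rational(23, 13), Mul(Add(4, Pow(2, Rational(1, 2))), Rational(-1, 38))), 26) = Mul(Add(Rational(23, 13), Add(Rational(-2, 19), Mul(Rational(-1, 38), Pow(2, Rational(1, 2))))), 26) = Mul(Add(Rational(411, 247), Mul(Rational(-1, 38), Pow(2, Rational(1, 2)))), 26) = Add(Rational(822, 19), Mul(Rational(-13, 19), Pow(2, Rational(1, 2))))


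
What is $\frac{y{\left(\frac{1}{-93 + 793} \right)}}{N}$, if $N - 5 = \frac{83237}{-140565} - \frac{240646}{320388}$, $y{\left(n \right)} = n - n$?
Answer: $0$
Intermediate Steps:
$y{\left(n \right)} = 0$
$N = \frac{27447025859}{7505889870}$ ($N = 5 + \left(\frac{83237}{-140565} - \frac{240646}{320388}\right) = 5 + \left(83237 \left(- \frac{1}{140565}\right) - \frac{120323}{160194}\right) = 5 - \frac{10082423491}{7505889870} = \frac{27447025859}{7505889870} \approx 3.6567$)
$\frac{y{\left(\frac{1}{-93 + 793} \right)}}{N} = \frac{0}{\frac{27447025859}{7505889870}} = 0 \cdot \frac{7505889870}{27447025859} = 0$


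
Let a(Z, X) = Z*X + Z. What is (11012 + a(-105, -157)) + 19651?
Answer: 47043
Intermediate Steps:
a(Z, X) = Z + X*Z (a(Z, X) = X*Z + Z = Z + X*Z)
(11012 + a(-105, -157)) + 19651 = (11012 - 105*(1 - 157)) + 19651 = (11012 - 105*(-156)) + 19651 = (11012 + 16380) + 19651 = 27392 + 19651 = 47043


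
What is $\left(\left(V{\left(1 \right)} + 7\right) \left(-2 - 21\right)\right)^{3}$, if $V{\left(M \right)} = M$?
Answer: $-6229504$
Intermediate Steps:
$\left(\left(V{\left(1 \right)} + 7\right) \left(-2 - 21\right)\right)^{3} = \left(\left(1 + 7\right) \left(-2 - 21\right)\right)^{3} = \left(8 \left(-2 + \left(\left(-20 - 3\right) + 2\right)\right)\right)^{3} = \left(8 \left(-2 + \left(-23 + 2\right)\right)\right)^{3} = \left(8 \left(-2 - 21\right)\right)^{3} = \left(8 \left(-23\right)\right)^{3} = \left(-184\right)^{3} = -6229504$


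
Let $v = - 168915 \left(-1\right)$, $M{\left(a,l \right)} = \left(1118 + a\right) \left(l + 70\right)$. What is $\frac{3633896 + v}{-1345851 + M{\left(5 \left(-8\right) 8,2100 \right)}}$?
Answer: $\frac{3802811}{385809} \approx 9.8567$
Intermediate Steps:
$M{\left(a,l \right)} = \left(70 + l\right) \left(1118 + a\right)$ ($M{\left(a,l \right)} = \left(1118 + a\right) \left(70 + l\right) = \left(70 + l\right) \left(1118 + a\right)$)
$v = 168915$ ($v = \left(-1\right) \left(-168915\right) = 168915$)
$\frac{3633896 + v}{-1345851 + M{\left(5 \left(-8\right) 8,2100 \right)}} = \frac{3633896 + 168915}{-1345851 + \left(78260 + 70 \cdot 5 \left(-8\right) 8 + 1118 \cdot 2100 + 5 \left(-8\right) 8 \cdot 2100\right)} = \frac{3802811}{-1345851 + \left(78260 + 70 \left(\left(-40\right) 8\right) + 2347800 + \left(-40\right) 8 \cdot 2100\right)} = \frac{3802811}{-1345851 + \left(78260 + 70 \left(-320\right) + 2347800 - 672000\right)} = \frac{3802811}{-1345851 + \left(78260 - 22400 + 2347800 - 672000\right)} = \frac{3802811}{-1345851 + 1731660} = \frac{3802811}{385809}$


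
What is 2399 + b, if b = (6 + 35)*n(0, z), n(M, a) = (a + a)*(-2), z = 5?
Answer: 1579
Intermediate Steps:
n(M, a) = -4*a (n(M, a) = (2*a)*(-2) = -4*a)
b = -820 (b = (6 + 35)*(-4*5) = 41*(-20) = -820)
2399 + b = 2399 - 820 = 1579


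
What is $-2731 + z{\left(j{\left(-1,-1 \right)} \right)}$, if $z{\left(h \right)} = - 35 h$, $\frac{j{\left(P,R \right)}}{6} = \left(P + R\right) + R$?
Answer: $-2101$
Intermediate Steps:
$j{\left(P,R \right)} = 6 P + 12 R$ ($j{\left(P,R \right)} = 6 \left(\left(P + R\right) + R\right) = 6 \left(P + 2 R\right) = 6 P + 12 R$)
$-2731 + z{\left(j{\left(-1,-1 \right)} \right)} = -2731 - 35 \left(6 \left(-1\right) + 12 \left(-1\right)\right) = -2731 - 35 \left(-6 - 12\right) = -2731 - -630 = -2731 + 630 = -2101$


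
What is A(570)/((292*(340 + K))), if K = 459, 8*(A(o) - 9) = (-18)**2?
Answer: 99/466616 ≈ 0.00021217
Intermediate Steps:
A(o) = 99/2 (A(o) = 9 + (1/8)*(-18)**2 = 9 + (1/8)*324 = 9 + 81/2 = 99/2)
A(570)/((292*(340 + K))) = 99/(2*((292*(340 + 459)))) = 99/(2*((292*799))) = (99/2)/233308 = (99/2)*(1/233308) = 99/466616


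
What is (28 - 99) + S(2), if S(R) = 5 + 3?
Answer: -63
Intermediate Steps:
S(R) = 8
(28 - 99) + S(2) = (28 - 99) + 8 = -71 + 8 = -63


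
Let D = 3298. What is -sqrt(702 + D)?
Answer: -20*sqrt(10) ≈ -63.246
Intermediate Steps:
-sqrt(702 + D) = -sqrt(702 + 3298) = -sqrt(4000) = -20*sqrt(10)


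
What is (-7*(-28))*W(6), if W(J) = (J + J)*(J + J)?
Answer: 28224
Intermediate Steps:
W(J) = 4*J**2 (W(J) = (2*J)*(2*J) = 4*J**2)
(-7*(-28))*W(6) = (-7*(-28))*(4*6**2) = 196*(4*36) = 196*144 = 28224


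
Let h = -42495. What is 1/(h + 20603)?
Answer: -1/21892 ≈ -4.5679e-5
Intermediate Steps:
1/(h + 20603) = 1/(-42495 + 20603) = 1/(-21892) = -1/21892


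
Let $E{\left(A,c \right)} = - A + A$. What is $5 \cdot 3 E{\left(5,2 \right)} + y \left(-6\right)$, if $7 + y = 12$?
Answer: $-30$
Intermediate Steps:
$E{\left(A,c \right)} = 0$
$y = 5$ ($y = -7 + 12 = 5$)
$5 \cdot 3 E{\left(5,2 \right)} + y \left(-6\right) = 5 \cdot 3 \cdot 0 + 5 \left(-6\right) = 15 \cdot 0 - 30 = 0 - 30 = -30$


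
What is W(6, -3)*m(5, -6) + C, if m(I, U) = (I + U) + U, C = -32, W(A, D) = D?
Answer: -11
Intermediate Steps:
m(I, U) = I + 2*U
W(6, -3)*m(5, -6) + C = -3*(5 + 2*(-6)) - 32 = -3*(5 - 12) - 32 = -3*(-7) - 32 = 21 - 32 = -11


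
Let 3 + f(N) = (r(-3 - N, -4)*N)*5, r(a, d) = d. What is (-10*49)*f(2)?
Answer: 21070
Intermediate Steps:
f(N) = -3 - 20*N (f(N) = -3 - 4*N*5 = -3 - 20*N)
(-10*49)*f(2) = (-10*49)*(-3 - 20*2) = -490*(-3 - 40) = -490*(-43) = 21070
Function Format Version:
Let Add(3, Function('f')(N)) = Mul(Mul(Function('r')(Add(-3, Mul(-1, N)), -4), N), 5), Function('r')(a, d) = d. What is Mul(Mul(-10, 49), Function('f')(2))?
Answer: 21070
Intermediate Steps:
Function('f')(N) = Add(-3, Mul(-20, N)) (Function('f')(N) = Add(-3, Mul(Mul(-4, N), 5)) = Add(-3, Mul(-20, N)))
Mul(Mul(-10, 49), Function('f')(2)) = Mul(Mul(-10, 49), Add(-3, Mul(-20, 2))) = Mul(-490, Add(-3, -40)) = Mul(-490, -43) = 21070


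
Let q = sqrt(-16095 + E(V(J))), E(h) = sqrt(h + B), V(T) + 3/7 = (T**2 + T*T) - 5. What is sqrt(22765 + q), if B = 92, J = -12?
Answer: sqrt(1115485 + 7*I*sqrt(7)*sqrt(112665 - sqrt(18354)))/7 ≈ 150.88 + 0.42016*I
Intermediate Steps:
V(T) = -38/7 + 2*T**2 (V(T) = -3/7 + ((T**2 + T*T) - 5) = -3/7 + ((T**2 + T**2) - 5) = -3/7 + (2*T**2 - 5) = -3/7 + (-5 + 2*T**2) = -38/7 + 2*T**2)
E(h) = sqrt(92 + h) (E(h) = sqrt(h + 92) = sqrt(92 + h))
q = sqrt(-16095 + sqrt(18354)/7) (q = sqrt(-16095 + sqrt(92 + (-38/7 + 2*(-12)**2))) = sqrt(-16095 + sqrt(92 + (-38/7 + 2*144))) = sqrt(-16095 + sqrt(92 + (-38/7 + 288))) = sqrt(-16095 + sqrt(92 + 1978/7)) = sqrt(-16095 + sqrt(2622/7)) = sqrt(-16095 + sqrt(18354)/7) ≈ 126.79*I)
sqrt(22765 + q) = sqrt(22765 + sqrt(-788655 + 7*sqrt(18354))/7)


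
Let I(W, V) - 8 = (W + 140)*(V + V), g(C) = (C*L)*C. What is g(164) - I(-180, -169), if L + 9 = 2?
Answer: -201800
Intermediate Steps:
L = -7 (L = -9 + 2 = -7)
g(C) = -7*C² (g(C) = (C*(-7))*C = (-7*C)*C = -7*C²)
I(W, V) = 8 + 2*V*(140 + W) (I(W, V) = 8 + (W + 140)*(V + V) = 8 + (140 + W)*(2*V) = 8 + 2*V*(140 + W))
g(164) - I(-180, -169) = -7*164² - (8 + 280*(-169) + 2*(-169)*(-180)) = -7*26896 - (8 - 47320 + 60840) = -188272 - 1*13528 = -188272 - 13528 = -201800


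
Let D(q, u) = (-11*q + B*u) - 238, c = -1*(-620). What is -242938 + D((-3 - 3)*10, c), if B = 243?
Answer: -91856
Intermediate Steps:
c = 620
D(q, u) = -238 - 11*q + 243*u (D(q, u) = (-11*q + 243*u) - 238 = -238 - 11*q + 243*u)
-242938 + D((-3 - 3)*10, c) = -242938 + (-238 - 11*(-3 - 3)*10 + 243*620) = -242938 + (-238 - (-66)*10 + 150660) = -242938 + (-238 - 11*(-60) + 150660) = -242938 + (-238 + 660 + 150660) = -242938 + 151082 = -91856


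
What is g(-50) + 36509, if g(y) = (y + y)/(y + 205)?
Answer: 1131759/31 ≈ 36508.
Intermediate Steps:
g(y) = 2*y/(205 + y) (g(y) = (2*y)/(205 + y) = 2*y/(205 + y))
g(-50) + 36509 = 2*(-50)/(205 - 50) + 36509 = 2*(-50)/155 + 36509 = 2*(-50)*(1/155) + 36509 = -20/31 + 36509 = 1131759/31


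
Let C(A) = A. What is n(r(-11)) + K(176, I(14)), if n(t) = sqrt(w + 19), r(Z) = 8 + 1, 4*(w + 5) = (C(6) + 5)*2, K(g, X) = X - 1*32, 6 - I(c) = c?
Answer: -40 + sqrt(78)/2 ≈ -35.584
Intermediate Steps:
I(c) = 6 - c
K(g, X) = -32 + X (K(g, X) = X - 32 = -32 + X)
w = 1/2 (w = -5 + ((6 + 5)*2)/4 = -5 + (11*2)/4 = -5 + (1/4)*22 = -5 + 11/2 = 1/2 ≈ 0.50000)
r(Z) = 9
n(t) = sqrt(78)/2 (n(t) = sqrt(1/2 + 19) = sqrt(39/2) = sqrt(78)/2)
n(r(-11)) + K(176, I(14)) = sqrt(78)/2 + (-32 + (6 - 1*14)) = sqrt(78)/2 + (-32 + (6 - 14)) = sqrt(78)/2 + (-32 - 8) = sqrt(78)/2 - 40 = -40 + sqrt(78)/2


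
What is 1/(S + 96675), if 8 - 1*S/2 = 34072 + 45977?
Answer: -1/63407 ≈ -1.5771e-5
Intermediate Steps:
S = -160082 (S = 16 - 2*(34072 + 45977) = 16 - 2*80049 = 16 - 160098 = -160082)
1/(S + 96675) = 1/(-160082 + 96675) = 1/(-63407) = -1/63407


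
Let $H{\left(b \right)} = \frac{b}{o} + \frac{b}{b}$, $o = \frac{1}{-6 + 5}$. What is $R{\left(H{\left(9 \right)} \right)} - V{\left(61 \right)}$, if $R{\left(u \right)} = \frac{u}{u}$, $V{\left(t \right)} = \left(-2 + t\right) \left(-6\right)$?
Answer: $355$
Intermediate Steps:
$o = -1$ ($o = \frac{1}{-1} = -1$)
$V{\left(t \right)} = 12 - 6 t$
$H{\left(b \right)} = 1 - b$ ($H{\left(b \right)} = \frac{b}{-1} + \frac{b}{b} = b \left(-1\right) + 1 = - b + 1 = 1 - b$)
$R{\left(u \right)} = 1$
$R{\left(H{\left(9 \right)} \right)} - V{\left(61 \right)} = 1 - \left(12 - 366\right) = 1 - -354 = 1 + 354 = 355$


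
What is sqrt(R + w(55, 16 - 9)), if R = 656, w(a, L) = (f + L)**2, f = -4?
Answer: sqrt(665) ≈ 25.788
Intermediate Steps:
w(a, L) = (-4 + L)**2
sqrt(R + w(55, 16 - 9)) = sqrt(656 + (-4 + (16 - 9))**2) = sqrt(656 + (-4 + 7)**2) = sqrt(656 + 3**2) = sqrt(656 + 9) = sqrt(665)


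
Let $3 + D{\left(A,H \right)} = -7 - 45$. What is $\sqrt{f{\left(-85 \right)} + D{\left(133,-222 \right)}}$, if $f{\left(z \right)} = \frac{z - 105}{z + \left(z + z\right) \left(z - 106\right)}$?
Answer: $\frac{i \sqrt{2307580221}}{6477} \approx 7.4166 i$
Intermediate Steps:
$D{\left(A,H \right)} = -55$ ($D{\left(A,H \right)} = -3 - 52 = -55$)
$f{\left(z \right)} = \frac{-105 + z}{z + 2 z \left(-106 + z\right)}$
$\sqrt{f{\left(-85 \right)} + D{\left(133,-222 \right)}} = \sqrt{\frac{-105 - 85}{\left(-85\right) \left(-211 + 2 \left(-85\right)\right)} - 55} = \sqrt{\left(- \frac{1}{85}\right) \frac{1}{-211 - 170} \left(-190\right) - 55} = \sqrt{\left(- \frac{1}{85}\right) \frac{1}{-381} \left(-190\right) - 55} = \sqrt{\left(- \frac{1}{85}\right) \left(- \frac{1}{381}\right) \left(-190\right) - 55} = \sqrt{- \frac{38}{6477} - 55} = \sqrt{- \frac{356273}{6477}} = \frac{i \sqrt{2307580221}}{6477}$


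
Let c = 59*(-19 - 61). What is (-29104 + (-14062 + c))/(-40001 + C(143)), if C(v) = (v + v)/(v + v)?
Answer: 23943/20000 ≈ 1.1971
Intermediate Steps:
c = -4720 (c = 59*(-80) = -4720)
C(v) = 1 (C(v) = (2*v)/((2*v)) = (2*v)*(1/(2*v)) = 1)
(-29104 + (-14062 + c))/(-40001 + C(143)) = (-29104 + (-14062 - 4720))/(-40001 + 1) = (-29104 - 18782)/(-40000) = -47886*(-1/40000) = 23943/20000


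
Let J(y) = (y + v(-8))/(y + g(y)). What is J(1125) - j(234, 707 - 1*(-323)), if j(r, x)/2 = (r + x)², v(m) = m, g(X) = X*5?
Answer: -21568894883/6750 ≈ -3.1954e+6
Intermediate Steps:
g(X) = 5*X
j(r, x) = 2*(r + x)²
J(y) = (-8 + y)/(6*y) (J(y) = (y - 8)/(y + 5*y) = (-8 + y)/((6*y)) = (-8 + y)*(1/(6*y)) = (-8 + y)/(6*y))
J(1125) - j(234, 707 - 1*(-323)) = (⅙)*(-8 + 1125)/1125 - 2*(234 + (707 - 1*(-323)))² = (⅙)*(1/1125)*1117 - 2*(234 + (707 + 323))² = 1117/6750 - 2*(234 + 1030)² = 1117/6750 - 2*1264² = 1117/6750 - 2*1597696 = 1117/6750 - 1*3195392 = 1117/6750 - 3195392 = -21568894883/6750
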